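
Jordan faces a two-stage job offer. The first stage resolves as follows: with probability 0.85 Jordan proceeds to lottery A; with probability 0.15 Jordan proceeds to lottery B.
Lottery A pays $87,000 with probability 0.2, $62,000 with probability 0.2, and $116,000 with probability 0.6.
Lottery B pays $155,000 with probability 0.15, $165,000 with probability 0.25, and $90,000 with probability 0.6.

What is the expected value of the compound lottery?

$102,265

EV(A) = 0.2 × 87000 + 0.2 × 62000 + 0.6 × 116000 = 17400 + 12400 + 69600 = 99400
EV(B) = 0.15 × 155000 + 0.25 × 165000 + 0.6 × 90000 = 23250 + 41250 + 54000 = 118500
Overall = 0.85 × 99400 + 0.15 × 118500 = 84490 + 17775 = 102265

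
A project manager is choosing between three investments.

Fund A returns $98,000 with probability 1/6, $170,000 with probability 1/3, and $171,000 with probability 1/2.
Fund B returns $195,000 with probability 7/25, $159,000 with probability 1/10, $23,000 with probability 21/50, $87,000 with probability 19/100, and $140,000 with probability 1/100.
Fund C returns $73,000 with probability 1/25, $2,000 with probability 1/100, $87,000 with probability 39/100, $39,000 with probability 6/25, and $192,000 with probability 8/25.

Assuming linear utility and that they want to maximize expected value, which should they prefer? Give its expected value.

Fund A ($158,500)

Fund A = 1/6 × 98000 + 1/3 × 170000 + 1/2 × 171000 = 16333.3333 + 56666.6667 + 85500 = 158500
Fund B = 7/25 × 195000 + 1/10 × 159000 + 21/50 × 23000 + 19/100 × 87000 + 1/100 × 140000 = 54600 + 15900 + 9660 + 16530 + 1400 = 98090
Fund C = 1/25 × 73000 + 1/100 × 2000 + 39/100 × 87000 + 6/25 × 39000 + 8/25 × 192000 = 2920 + 20 + 33930 + 9360 + 61440 = 107670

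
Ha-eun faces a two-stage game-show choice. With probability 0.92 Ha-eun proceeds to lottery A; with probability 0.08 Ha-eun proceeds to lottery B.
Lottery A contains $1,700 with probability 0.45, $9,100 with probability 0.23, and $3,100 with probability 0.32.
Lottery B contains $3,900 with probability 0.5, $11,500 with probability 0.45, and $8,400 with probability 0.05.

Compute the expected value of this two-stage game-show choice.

$4,145.60

EV(A) = 0.45 × 1700 + 0.23 × 9100 + 0.32 × 3100 = 765 + 2093 + 992 = 3850
EV(B) = 0.5 × 3900 + 0.45 × 11500 + 0.05 × 8400 = 1950 + 5175 + 420 = 7545
Overall = 0.92 × 3850 + 0.08 × 7545 = 3542 + 603.6 = 4145.6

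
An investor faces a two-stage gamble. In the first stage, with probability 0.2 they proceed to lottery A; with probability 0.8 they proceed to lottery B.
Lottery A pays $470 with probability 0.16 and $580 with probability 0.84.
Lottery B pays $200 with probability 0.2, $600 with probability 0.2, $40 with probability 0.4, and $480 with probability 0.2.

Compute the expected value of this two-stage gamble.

EV(A) = 0.16 × 470 + 0.84 × 580 = 75.2 + 487.2 = 562.4
EV(B) = 0.2 × 200 + 0.2 × 600 + 0.4 × 40 + 0.2 × 480 = 40 + 120 + 16 + 96 = 272
Overall = 0.2 × 562.4 + 0.8 × 272 = 112.48 + 217.6 = 330.08

$330.08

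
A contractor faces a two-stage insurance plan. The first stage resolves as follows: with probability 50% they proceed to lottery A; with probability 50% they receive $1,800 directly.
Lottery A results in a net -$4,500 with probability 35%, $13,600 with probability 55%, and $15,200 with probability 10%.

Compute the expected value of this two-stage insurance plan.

$4,612.50

EV(A) = 0.35 × (-4500) + 0.55 × 13600 + 0.1 × 15200 = -1575 + 7480 + 1520 = 7425
Branch B: 1800 (certain)
Overall = 0.5 × 7425 + 0.5 × 1800 = 3712.5 + 900 = 4612.5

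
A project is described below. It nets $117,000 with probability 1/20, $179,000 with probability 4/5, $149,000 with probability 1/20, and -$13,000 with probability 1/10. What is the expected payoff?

$155,200

EV = 1/20 × 117000 + 4/5 × 179000 + 1/20 × 149000 + 1/10 × (-13000) = 5850 + 143200 + 7450 − 1300 = 155200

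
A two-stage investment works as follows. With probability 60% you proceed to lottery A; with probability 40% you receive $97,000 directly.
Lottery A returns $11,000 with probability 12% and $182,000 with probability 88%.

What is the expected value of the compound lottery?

$135,688

EV(A) = 0.12 × 11000 + 0.88 × 182000 = 1320 + 160160 = 161480
Branch B: 97000 (certain)
Overall = 0.6 × 161480 + 0.4 × 97000 = 96888 + 38800 = 135688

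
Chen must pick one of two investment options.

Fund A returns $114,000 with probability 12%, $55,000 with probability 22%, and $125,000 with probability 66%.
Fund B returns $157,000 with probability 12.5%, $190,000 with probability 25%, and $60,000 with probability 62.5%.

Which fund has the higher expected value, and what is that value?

Fund A ($108,280)

Fund A = 0.12 × 114000 + 0.22 × 55000 + 0.66 × 125000 = 13680 + 12100 + 82500 = 108280
Fund B = 0.125 × 157000 + 0.25 × 190000 + 0.625 × 60000 = 19625 + 47500 + 37500 = 104625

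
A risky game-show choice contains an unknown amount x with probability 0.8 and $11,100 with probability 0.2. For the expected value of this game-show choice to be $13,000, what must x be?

x = $13,475

0.8·x + 0.2·11100 = 13000
0.8·x = 13000 − 2220 = 10780
x = 10780 / 0.8 = 13475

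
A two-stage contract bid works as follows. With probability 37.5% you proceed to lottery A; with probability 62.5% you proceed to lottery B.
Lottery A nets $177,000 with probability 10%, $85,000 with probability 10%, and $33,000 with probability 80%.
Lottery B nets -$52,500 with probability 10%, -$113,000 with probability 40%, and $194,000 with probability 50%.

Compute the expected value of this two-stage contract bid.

$48,818.75

EV(A) = 0.1 × 177000 + 0.1 × 85000 + 0.8 × 33000 = 17700 + 8500 + 26400 = 52600
EV(B) = 0.1 × (-52500) + 0.4 × (-113000) + 0.5 × 194000 = -5250 − 45200 + 97000 = 46550
Overall = 0.375 × 52600 + 0.625 × 46550 = 19725 + 29093.75 = 48818.75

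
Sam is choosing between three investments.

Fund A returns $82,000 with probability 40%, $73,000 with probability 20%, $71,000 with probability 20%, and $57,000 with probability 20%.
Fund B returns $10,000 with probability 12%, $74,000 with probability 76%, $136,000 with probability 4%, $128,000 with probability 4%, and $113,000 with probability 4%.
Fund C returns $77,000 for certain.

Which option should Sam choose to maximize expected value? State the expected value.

Fund A = 0.4 × 82000 + 0.2 × 73000 + 0.2 × 71000 + 0.2 × 57000 = 32800 + 14600 + 14200 + 11400 = 73000
Fund B = 0.12 × 10000 + 0.76 × 74000 + 0.04 × 136000 + 0.04 × 128000 + 0.04 × 113000 = 1200 + 56240 + 5440 + 5120 + 4520 = 72520
Fund C: 77000 (certain)

Fund C ($77,000)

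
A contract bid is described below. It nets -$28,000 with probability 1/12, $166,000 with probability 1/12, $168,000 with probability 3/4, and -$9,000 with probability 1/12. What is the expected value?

$136,750

EV = 1/12 × (-28000) + 1/12 × 166000 + 3/4 × 168000 + 1/12 × (-9000) = -2333.3333 + 13833.3333 + 126000 − 750 = 136750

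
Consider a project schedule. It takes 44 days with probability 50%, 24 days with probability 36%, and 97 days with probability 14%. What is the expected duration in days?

EV = 0.5 × 44 + 0.36 × 24 + 0.14 × 97 = 22 + 8.64 + 13.58 = 44.22

44.22 days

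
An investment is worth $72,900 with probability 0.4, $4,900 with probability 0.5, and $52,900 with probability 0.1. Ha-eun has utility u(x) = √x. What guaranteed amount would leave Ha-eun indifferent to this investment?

$27,556

E[u] = 0.4·√72900 + 0.5·√4900 + 0.1·√52900 = 0.4·270 + 0.5·70 + 0.1·230 = 166
CE = (166)² = 27556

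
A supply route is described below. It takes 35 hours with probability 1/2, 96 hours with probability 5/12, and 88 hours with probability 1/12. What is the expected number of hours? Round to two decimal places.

64.83 hours

EV = 1/2 × 35 + 5/12 × 96 + 1/12 × 88 = 17.5 + 40 + 7.3333 = 64.8333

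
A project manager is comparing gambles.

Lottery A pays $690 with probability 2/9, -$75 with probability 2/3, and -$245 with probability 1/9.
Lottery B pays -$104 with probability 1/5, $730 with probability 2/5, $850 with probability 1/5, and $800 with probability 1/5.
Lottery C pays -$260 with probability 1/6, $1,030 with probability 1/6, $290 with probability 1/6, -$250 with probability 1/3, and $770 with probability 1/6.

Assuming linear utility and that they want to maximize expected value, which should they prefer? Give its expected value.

Lottery A = 2/9 × 690 + 2/3 × (-75) + 1/9 × (-245) = 153.3333 − 50 − 27.2222 = 76.1111
Lottery B = 1/5 × (-104) + 2/5 × 730 + 1/5 × 850 + 1/5 × 800 = -20.8 + 292 + 170 + 160 = 601.2
Lottery C = 1/6 × (-260) + 1/6 × 1030 + 1/6 × 290 + 1/3 × (-250) + 1/6 × 770 = -43.3333 + 171.6667 + 48.3333 − 83.3333 + 128.3333 = 221.6667

Lottery B ($601.20)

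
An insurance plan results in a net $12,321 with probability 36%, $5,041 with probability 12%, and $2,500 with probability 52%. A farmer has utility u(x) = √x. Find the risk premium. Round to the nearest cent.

E[u] = 0.36·√12321 + 0.12·√5041 + 0.52·√2500 = 0.36·111 + 0.12·71 + 0.52·50 = 74.48
CE = (74.48)² = 5547.2704
Risk premium = EV − CE = 6340.48 − 5547.2704 = 793.2096

$793.21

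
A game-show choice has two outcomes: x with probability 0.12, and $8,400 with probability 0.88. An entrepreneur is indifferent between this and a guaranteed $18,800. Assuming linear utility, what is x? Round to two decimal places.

x = $95,066.67

0.12·x + 0.88·8400 = 18800
0.12·x = 18800 − 7392 = 11408
x = 11408 / 0.12 = 95066.6667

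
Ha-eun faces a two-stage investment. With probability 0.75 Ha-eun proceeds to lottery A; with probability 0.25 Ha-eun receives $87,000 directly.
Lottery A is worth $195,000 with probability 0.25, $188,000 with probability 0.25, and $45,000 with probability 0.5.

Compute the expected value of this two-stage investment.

$110,437.50

EV(A) = 0.25 × 195000 + 0.25 × 188000 + 0.5 × 45000 = 48750 + 47000 + 22500 = 118250
Branch B: 87000 (certain)
Overall = 0.75 × 118250 + 0.25 × 87000 = 88687.5 + 21750 = 110437.5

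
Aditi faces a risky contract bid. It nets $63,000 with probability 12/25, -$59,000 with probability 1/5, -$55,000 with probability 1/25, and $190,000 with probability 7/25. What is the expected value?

EV = 12/25 × 63000 + 1/5 × (-59000) + 1/25 × (-55000) + 7/25 × 190000 = 30240 − 11800 − 2200 + 53200 = 69440

$69,440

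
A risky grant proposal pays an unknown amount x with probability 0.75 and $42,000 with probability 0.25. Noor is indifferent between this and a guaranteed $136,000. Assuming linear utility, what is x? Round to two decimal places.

0.75·x + 0.25·42000 = 136000
0.75·x = 136000 − 10500 = 125500
x = 125500 / 0.75 = 167333.3333

x = $167,333.33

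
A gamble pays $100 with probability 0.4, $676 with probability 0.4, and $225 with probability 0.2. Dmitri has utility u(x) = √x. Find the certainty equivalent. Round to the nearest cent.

E[u] = 0.4·√100 + 0.4·√676 + 0.2·√225 = 0.4·10 + 0.4·26 + 0.2·15 = 17.4
CE = (17.4)² = 302.76

$302.76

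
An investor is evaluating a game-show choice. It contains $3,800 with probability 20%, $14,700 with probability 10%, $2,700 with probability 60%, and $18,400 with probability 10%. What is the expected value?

$5,690

EV = 0.2 × 3800 + 0.1 × 14700 + 0.6 × 2700 + 0.1 × 18400 = 760 + 1470 + 1620 + 1840 = 5690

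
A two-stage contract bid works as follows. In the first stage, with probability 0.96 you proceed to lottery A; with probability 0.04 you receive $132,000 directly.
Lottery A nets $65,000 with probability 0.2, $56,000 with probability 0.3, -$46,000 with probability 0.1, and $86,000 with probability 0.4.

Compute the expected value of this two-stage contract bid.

EV(A) = 0.2 × 65000 + 0.3 × 56000 + 0.1 × (-46000) + 0.4 × 86000 = 13000 + 16800 − 4600 + 34400 = 59600
Branch B: 132000 (certain)
Overall = 0.96 × 59600 + 0.04 × 132000 = 57216 + 5280 = 62496

$62,496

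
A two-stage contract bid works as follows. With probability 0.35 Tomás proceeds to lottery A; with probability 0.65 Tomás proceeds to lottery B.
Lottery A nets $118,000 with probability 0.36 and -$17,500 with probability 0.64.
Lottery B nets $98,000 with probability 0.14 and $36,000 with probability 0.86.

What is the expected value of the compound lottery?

$39,990

EV(A) = 0.36 × 118000 + 0.64 × (-17500) = 42480 − 11200 = 31280
EV(B) = 0.14 × 98000 + 0.86 × 36000 = 13720 + 30960 = 44680
Overall = 0.35 × 31280 + 0.65 × 44680 = 10948 + 29042 = 39990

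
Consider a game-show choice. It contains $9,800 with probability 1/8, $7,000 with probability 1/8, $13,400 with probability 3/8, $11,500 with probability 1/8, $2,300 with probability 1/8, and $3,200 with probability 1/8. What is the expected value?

EV = 1/8 × 9800 + 1/8 × 7000 + 3/8 × 13400 + 1/8 × 11500 + 1/8 × 2300 + 1/8 × 3200 = 1225 + 875 + 5025 + 1437.5 + 287.5 + 400 = 9250

$9,250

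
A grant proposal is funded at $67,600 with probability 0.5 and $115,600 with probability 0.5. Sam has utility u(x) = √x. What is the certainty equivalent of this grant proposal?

$90,000

E[u] = 0.5·√67600 + 0.5·√115600 = 0.5·260 + 0.5·340 = 300
CE = (300)² = 90000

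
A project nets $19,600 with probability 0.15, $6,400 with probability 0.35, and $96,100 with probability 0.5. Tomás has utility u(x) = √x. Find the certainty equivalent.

$41,616

E[u] = 0.15·√19600 + 0.35·√6400 + 0.5·√96100 = 0.15·140 + 0.35·80 + 0.5·310 = 204
CE = (204)² = 41616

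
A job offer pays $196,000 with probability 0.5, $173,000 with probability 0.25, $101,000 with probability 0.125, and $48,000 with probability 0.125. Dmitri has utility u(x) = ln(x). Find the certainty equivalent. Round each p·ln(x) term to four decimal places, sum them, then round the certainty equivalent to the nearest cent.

$146,678.74

E[u] = 0.5·ln(196000) + 0.25·ln(173000) + 0.125·ln(101000) + 0.125·ln(48000) = 6.0929 + 3.0153 + 1.4404 + 1.3474 = 11.8960
CE = e^11.8960 ≈ 146678.74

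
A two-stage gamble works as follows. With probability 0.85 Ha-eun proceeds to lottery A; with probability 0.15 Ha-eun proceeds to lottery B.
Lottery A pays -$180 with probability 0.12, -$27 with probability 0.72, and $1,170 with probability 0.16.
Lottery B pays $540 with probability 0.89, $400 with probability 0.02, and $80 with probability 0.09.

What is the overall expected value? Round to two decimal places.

$198.61

EV(A) = 0.12 × (-180) + 0.72 × (-27) + 0.16 × 1170 = -21.6 − 19.44 + 187.2 = 146.16
EV(B) = 0.89 × 540 + 0.02 × 400 + 0.09 × 80 = 480.6 + 8 + 7.2 = 495.8
Overall = 0.85 × 146.16 + 0.15 × 495.8 = 124.236 + 74.37 = 198.606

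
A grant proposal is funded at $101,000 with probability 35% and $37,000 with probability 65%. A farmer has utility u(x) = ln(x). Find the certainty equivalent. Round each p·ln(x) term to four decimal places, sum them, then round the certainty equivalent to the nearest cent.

E[u] = 0.35·ln(101000) + 0.65·ln(37000) = 4.0330 + 6.8371 = 10.8701
CE = e^10.8701 ≈ 52580.47

$52,580.47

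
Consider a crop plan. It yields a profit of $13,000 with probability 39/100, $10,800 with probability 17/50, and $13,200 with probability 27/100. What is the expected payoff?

EV = 39/100 × 13000 + 17/50 × 10800 + 27/100 × 13200 = 5070 + 3672 + 3564 = 12306

$12,306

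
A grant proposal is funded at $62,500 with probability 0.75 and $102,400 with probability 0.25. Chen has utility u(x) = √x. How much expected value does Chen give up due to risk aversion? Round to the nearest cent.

E[u] = 0.75·√62500 + 0.25·√102400 = 0.75·250 + 0.25·320 = 267.5
CE = (267.5)² = 71556.25
Risk premium = EV − CE = 72475 − 71556.25 = 918.75

$918.75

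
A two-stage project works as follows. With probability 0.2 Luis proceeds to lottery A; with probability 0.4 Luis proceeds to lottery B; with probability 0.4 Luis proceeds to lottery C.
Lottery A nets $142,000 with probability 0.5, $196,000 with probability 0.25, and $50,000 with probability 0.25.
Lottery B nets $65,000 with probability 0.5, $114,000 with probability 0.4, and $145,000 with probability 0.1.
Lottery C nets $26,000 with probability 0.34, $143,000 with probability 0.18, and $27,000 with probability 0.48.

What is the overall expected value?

$82,556

EV(A) = 0.5 × 142000 + 0.25 × 196000 + 0.25 × 50000 = 71000 + 49000 + 12500 = 132500
EV(B) = 0.5 × 65000 + 0.4 × 114000 + 0.1 × 145000 = 32500 + 45600 + 14500 = 92600
EV(C) = 0.34 × 26000 + 0.18 × 143000 + 0.48 × 27000 = 8840 + 25740 + 12960 = 47540
Overall = 0.2 × 132500 + 0.4 × 92600 + 0.4 × 47540 = 26500 + 37040 + 19016 = 82556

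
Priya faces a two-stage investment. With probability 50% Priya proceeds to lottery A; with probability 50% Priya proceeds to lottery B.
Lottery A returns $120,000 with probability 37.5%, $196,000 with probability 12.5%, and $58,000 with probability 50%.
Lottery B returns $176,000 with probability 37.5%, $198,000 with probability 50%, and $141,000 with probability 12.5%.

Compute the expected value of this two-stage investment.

EV(A) = 0.375 × 120000 + 0.125 × 196000 + 0.5 × 58000 = 45000 + 24500 + 29000 = 98500
EV(B) = 0.375 × 176000 + 0.5 × 198000 + 0.125 × 141000 = 66000 + 99000 + 17625 = 182625
Overall = 0.5 × 98500 + 0.5 × 182625 = 49250 + 91312.5 = 140562.5

$140,562.50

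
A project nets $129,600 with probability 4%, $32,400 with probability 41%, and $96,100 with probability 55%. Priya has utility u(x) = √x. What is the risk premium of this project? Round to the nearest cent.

$4,397.31

E[u] = 0.04·√129600 + 0.41·√32400 + 0.55·√96100 = 0.04·360 + 0.41·180 + 0.55·310 = 258.7
CE = (258.7)² = 66925.69
Risk premium = EV − CE = 71323 − 66925.69 = 4397.31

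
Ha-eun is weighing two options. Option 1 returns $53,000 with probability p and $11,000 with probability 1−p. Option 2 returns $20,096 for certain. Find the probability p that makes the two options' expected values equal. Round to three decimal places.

p = 0.217

p·53000 + (1−p)·11000 = 20096
42000p + 11000 = 20096
p = (20096 − 11000) / 42000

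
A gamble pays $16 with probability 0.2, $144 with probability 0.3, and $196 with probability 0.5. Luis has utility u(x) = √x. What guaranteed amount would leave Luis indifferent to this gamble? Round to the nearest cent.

$129.96

E[u] = 0.2·√16 + 0.3·√144 + 0.5·√196 = 0.2·4 + 0.3·12 + 0.5·14 = 11.4
CE = (11.4)² = 129.96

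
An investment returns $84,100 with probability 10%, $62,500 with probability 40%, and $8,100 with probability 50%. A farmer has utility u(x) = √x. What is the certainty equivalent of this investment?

E[u] = 0.1·√84100 + 0.4·√62500 + 0.5·√8100 = 0.1·290 + 0.4·250 + 0.5·90 = 174
CE = (174)² = 30276

$30,276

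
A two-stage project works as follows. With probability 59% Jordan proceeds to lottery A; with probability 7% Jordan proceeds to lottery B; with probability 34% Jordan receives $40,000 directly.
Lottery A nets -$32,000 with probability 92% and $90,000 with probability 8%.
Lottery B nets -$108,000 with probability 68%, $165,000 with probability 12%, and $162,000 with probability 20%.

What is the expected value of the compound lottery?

EV(A) = 0.92 × (-32000) + 0.08 × 90000 = -29440 + 7200 = -22240
EV(B) = 0.68 × (-108000) + 0.12 × 165000 + 0.2 × 162000 = -73440 + 19800 + 32400 = -21240
Branch C: 40000 (certain)
Overall = 0.59 × (-22240) + 0.07 × (-21240) + 0.34 × 40000 = -13121.6 − 1486.8 + 13600 = -1008.4

-$1,008.40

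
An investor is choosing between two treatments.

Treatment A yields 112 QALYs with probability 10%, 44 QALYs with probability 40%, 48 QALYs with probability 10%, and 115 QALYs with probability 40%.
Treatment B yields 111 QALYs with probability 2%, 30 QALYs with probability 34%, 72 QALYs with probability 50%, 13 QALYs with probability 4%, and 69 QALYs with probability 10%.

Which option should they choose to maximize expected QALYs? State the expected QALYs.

Treatment A = 0.1 × 112 + 0.4 × 44 + 0.1 × 48 + 0.4 × 115 = 11.2 + 17.6 + 4.8 + 46 = 79.6
Treatment B = 0.02 × 111 + 0.34 × 30 + 0.5 × 72 + 0.04 × 13 + 0.1 × 69 = 2.22 + 10.2 + 36 + 0.52 + 6.9 = 55.84

Treatment A (79.6 QALYs)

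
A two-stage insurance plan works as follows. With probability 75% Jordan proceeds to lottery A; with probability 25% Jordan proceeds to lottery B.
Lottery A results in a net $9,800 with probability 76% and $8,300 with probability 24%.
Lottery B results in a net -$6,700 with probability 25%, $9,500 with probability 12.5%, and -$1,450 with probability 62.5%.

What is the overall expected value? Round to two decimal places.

EV(A) = 0.76 × 9800 + 0.24 × 8300 = 7448 + 1992 = 9440
EV(B) = 0.25 × (-6700) + 0.125 × 9500 + 0.625 × (-1450) = -1675 + 1187.5 − 906.25 = -1393.75
Overall = 0.75 × 9440 + 0.25 × (-1393.75) = 7080 − 348.4375 = 6731.5625

$6,731.56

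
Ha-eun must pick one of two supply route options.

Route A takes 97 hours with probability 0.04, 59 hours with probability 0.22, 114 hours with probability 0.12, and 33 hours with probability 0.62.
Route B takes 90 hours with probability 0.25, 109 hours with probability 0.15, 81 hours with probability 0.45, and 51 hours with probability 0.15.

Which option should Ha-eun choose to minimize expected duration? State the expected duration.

Route A (51 hours)

Route A = 0.04 × 97 + 0.22 × 59 + 0.12 × 114 + 0.62 × 33 = 3.88 + 12.98 + 13.68 + 20.46 = 51
Route B = 0.25 × 90 + 0.15 × 109 + 0.45 × 81 + 0.15 × 51 = 22.5 + 16.35 + 36.45 + 7.65 = 82.95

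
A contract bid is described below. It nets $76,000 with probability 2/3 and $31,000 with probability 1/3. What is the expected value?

$61,000

EV = 2/3 × 76000 + 1/3 × 31000 = 50666.6667 + 10333.3333 = 61000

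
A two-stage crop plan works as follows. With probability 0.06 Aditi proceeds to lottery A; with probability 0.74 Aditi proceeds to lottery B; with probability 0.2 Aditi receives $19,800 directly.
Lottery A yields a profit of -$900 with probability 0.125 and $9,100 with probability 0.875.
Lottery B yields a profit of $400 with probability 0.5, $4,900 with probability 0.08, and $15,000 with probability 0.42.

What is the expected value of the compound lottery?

$9,531.08

EV(A) = 0.125 × (-900) + 0.875 × 9100 = -112.5 + 7962.5 = 7850
EV(B) = 0.5 × 400 + 0.08 × 4900 + 0.42 × 15000 = 200 + 392 + 6300 = 6892
Branch C: 19800 (certain)
Overall = 0.06 × 7850 + 0.74 × 6892 + 0.2 × 19800 = 471 + 5100.08 + 3960 = 9531.08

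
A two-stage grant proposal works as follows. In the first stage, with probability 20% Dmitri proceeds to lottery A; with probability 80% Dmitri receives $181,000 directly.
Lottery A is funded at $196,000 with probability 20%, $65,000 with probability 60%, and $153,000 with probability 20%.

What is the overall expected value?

EV(A) = 0.2 × 196000 + 0.6 × 65000 + 0.2 × 153000 = 39200 + 39000 + 30600 = 108800
Branch B: 181000 (certain)
Overall = 0.2 × 108800 + 0.8 × 181000 = 21760 + 144800 = 166560

$166,560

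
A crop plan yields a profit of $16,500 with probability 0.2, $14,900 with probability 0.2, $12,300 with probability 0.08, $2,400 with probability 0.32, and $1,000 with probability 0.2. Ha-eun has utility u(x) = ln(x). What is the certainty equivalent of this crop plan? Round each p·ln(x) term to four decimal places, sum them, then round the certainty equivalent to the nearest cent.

$4,863.92

E[u] = 0.2·ln(16500) + 0.2·ln(14900) + 0.08·ln(12300) + 0.32·ln(2400) + 0.2·ln(1000) = 1.9422 + 1.9218 + 0.7534 + 2.4906 + 1.3816 = 8.4896
CE = e^8.4896 ≈ 4863.92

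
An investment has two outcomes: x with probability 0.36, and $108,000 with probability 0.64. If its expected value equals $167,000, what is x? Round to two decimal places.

x = $271,888.89

0.36·x + 0.64·108000 = 167000
0.36·x = 167000 − 69120 = 97880
x = 97880 / 0.36 = 271888.8889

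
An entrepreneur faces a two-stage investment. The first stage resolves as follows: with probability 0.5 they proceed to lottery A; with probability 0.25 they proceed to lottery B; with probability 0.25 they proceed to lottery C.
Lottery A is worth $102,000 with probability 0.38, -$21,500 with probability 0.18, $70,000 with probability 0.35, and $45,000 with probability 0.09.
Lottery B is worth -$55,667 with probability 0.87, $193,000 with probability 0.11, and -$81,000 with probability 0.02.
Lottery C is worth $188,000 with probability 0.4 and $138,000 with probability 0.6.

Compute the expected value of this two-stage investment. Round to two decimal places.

EV(A) = 0.38 × 102000 + 0.18 × (-21500) + 0.35 × 70000 + 0.09 × 45000 = 38760 − 3870 + 24500 + 4050 = 63440
EV(B) = 0.87 × (-55667) + 0.11 × 193000 + 0.02 × (-81000) = -48430.29 + 21230 − 1620 = -28820.29
EV(C) = 0.4 × 188000 + 0.6 × 138000 = 75200 + 82800 = 158000
Overall = 0.5 × 63440 + 0.25 × (-28820.29) + 0.25 × 158000 = 31720 − 7205.0725 + 39500 = 64014.9275

$64,014.93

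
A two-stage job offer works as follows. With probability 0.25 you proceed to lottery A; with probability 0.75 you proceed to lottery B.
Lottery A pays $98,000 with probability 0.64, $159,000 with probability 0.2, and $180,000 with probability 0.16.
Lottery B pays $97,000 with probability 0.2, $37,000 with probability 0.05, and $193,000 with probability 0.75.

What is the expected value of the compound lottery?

$155,330

EV(A) = 0.64 × 98000 + 0.2 × 159000 + 0.16 × 180000 = 62720 + 31800 + 28800 = 123320
EV(B) = 0.2 × 97000 + 0.05 × 37000 + 0.75 × 193000 = 19400 + 1850 + 144750 = 166000
Overall = 0.25 × 123320 + 0.75 × 166000 = 30830 + 124500 = 155330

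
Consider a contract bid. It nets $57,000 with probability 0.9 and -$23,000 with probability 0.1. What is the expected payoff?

$49,000

EV = 0.9 × 57000 + 0.1 × (-23000) = 51300 − 2300 = 49000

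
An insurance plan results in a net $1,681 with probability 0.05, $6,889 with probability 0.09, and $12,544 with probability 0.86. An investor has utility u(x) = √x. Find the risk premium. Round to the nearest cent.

$289.79

E[u] = 0.05·√1681 + 0.09·√6889 + 0.86·√12544 = 0.05·41 + 0.09·83 + 0.86·112 = 105.84
CE = (105.84)² = 11202.1056
Risk premium = EV − CE = 11491.9 − 11202.1056 = 289.7944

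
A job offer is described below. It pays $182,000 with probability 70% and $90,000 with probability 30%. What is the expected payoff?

EV = 0.7 × 182000 + 0.3 × 90000 = 127400 + 27000 = 154400

$154,400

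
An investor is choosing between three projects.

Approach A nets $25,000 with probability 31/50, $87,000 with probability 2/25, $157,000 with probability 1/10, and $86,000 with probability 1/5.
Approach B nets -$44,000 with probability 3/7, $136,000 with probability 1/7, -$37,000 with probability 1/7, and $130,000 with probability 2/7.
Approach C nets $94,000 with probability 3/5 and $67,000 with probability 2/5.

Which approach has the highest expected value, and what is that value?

Approach C ($83,200)

Approach A = 31/50 × 25000 + 2/25 × 87000 + 1/10 × 157000 + 1/5 × 86000 = 15500 + 6960 + 15700 + 17200 = 55360
Approach B = 3/7 × (-44000) + 1/7 × 136000 + 1/7 × (-37000) + 2/7 × 130000 = -18857.1429 + 19428.5714 − 5285.7143 + 37142.8571 = 32428.5714
Approach C = 3/5 × 94000 + 2/5 × 67000 = 56400 + 26800 = 83200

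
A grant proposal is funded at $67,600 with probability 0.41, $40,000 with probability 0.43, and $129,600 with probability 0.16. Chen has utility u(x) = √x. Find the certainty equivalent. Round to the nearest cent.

E[u] = 0.41·√67600 + 0.43·√40000 + 0.16·√129600 = 0.41·260 + 0.43·200 + 0.16·360 = 250.2
CE = (250.2)² = 62600.04

$62,600.04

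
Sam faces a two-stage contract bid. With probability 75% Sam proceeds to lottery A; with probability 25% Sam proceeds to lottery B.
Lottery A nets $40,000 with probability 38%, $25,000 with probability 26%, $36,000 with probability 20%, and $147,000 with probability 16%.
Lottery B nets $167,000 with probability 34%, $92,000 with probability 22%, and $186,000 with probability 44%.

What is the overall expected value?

EV(A) = 0.38 × 40000 + 0.26 × 25000 + 0.2 × 36000 + 0.16 × 147000 = 15200 + 6500 + 7200 + 23520 = 52420
EV(B) = 0.34 × 167000 + 0.22 × 92000 + 0.44 × 186000 = 56780 + 20240 + 81840 = 158860
Overall = 0.75 × 52420 + 0.25 × 158860 = 39315 + 39715 = 79030

$79,030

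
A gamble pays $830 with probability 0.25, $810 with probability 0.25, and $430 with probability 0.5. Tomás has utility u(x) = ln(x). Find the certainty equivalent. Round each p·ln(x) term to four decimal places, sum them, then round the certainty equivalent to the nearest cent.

$593.83

E[u] = 0.25·ln(830) + 0.25·ln(810) + 0.5·ln(430) = 1.6804 + 1.6743 + 3.0319 = 6.3866
CE = e^6.3866 ≈ 593.83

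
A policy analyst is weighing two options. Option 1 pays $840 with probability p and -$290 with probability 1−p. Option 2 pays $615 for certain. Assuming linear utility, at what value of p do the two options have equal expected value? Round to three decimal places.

p·840 + (1−p)·(-290) = 615
1130p − 290 = 615
p = (615 + 290) / 1130

p = 0.801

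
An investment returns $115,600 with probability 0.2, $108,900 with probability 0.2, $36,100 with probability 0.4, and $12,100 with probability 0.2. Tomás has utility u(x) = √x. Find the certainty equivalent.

E[u] = 0.2·√115600 + 0.2·√108900 + 0.4·√36100 + 0.2·√12100 = 0.2·340 + 0.2·330 + 0.4·190 + 0.2·110 = 232
CE = (232)² = 53824

$53,824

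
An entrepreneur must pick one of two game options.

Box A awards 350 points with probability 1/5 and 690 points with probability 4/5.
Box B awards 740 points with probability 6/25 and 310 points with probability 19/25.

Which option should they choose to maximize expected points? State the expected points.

Box A (622 points)

Box A = 1/5 × 350 + 4/5 × 690 = 70 + 552 = 622
Box B = 6/25 × 740 + 19/25 × 310 = 177.6 + 235.6 = 413.2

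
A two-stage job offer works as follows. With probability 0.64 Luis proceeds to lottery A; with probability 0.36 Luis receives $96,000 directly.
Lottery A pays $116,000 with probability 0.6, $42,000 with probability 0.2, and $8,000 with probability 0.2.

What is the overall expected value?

$85,504

EV(A) = 0.6 × 116000 + 0.2 × 42000 + 0.2 × 8000 = 69600 + 8400 + 1600 = 79600
Branch B: 96000 (certain)
Overall = 0.64 × 79600 + 0.36 × 96000 = 50944 + 34560 = 85504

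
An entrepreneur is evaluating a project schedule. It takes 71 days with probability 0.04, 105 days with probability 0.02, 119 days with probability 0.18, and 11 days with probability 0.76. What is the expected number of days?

34.72 days

EV = 0.04 × 71 + 0.02 × 105 + 0.18 × 119 + 0.76 × 11 = 2.84 + 2.1 + 21.42 + 8.36 = 34.72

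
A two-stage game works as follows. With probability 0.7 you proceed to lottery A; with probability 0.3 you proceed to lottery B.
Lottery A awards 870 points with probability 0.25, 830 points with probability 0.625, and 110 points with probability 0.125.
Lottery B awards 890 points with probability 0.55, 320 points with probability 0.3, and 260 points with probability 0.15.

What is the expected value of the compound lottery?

EV(A) = 0.25 × 870 + 0.625 × 830 + 0.125 × 110 = 217.5 + 518.75 + 13.75 = 750
EV(B) = 0.55 × 890 + 0.3 × 320 + 0.15 × 260 = 489.5 + 96 + 39 = 624.5
Overall = 0.7 × 750 + 0.3 × 624.5 = 525 + 187.35 = 712.35

712.35 points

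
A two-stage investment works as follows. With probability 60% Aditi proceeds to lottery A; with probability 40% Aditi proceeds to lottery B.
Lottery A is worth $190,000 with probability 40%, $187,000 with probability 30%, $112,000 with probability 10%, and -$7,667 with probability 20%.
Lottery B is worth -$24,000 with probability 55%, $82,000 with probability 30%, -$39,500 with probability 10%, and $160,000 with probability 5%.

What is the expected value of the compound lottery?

$91,239.96

EV(A) = 0.4 × 190000 + 0.3 × 187000 + 0.1 × 112000 + 0.2 × (-7667) = 76000 + 56100 + 11200 − 1533.4 = 141766.6
EV(B) = 0.55 × (-24000) + 0.3 × 82000 + 0.1 × (-39500) + 0.05 × 160000 = -13200 + 24600 − 3950 + 8000 = 15450
Overall = 0.6 × 141766.6 + 0.4 × 15450 = 85059.96 + 6180 = 91239.96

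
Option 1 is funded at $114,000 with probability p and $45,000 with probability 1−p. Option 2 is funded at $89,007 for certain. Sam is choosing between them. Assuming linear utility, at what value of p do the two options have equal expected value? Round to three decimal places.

p·114000 + (1−p)·45000 = 89007
69000p + 45000 = 89007
p = (89007 − 45000) / 69000

p = 0.638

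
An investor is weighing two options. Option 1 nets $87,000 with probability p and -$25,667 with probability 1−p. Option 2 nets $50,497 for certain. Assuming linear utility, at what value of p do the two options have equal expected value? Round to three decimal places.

p = 0.676

p·87000 + (1−p)·(-25667) = 50497
112667p − 25667 = 50497
p = (50497 + 25667) / 112667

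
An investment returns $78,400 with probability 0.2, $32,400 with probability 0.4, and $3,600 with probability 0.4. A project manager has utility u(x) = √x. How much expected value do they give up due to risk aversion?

$6,976

E[u] = 0.2·√78400 + 0.4·√32400 + 0.4·√3600 = 0.2·280 + 0.4·180 + 0.4·60 = 152
CE = (152)² = 23104
Risk premium = EV − CE = 30080 − 23104 = 6976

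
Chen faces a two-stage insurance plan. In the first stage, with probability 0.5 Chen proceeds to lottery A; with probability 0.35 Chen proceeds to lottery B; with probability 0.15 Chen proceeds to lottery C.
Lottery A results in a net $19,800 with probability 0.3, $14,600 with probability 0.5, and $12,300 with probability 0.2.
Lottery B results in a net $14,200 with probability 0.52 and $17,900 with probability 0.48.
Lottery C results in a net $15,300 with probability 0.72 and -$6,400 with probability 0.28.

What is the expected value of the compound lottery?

EV(A) = 0.3 × 19800 + 0.5 × 14600 + 0.2 × 12300 = 5940 + 7300 + 2460 = 15700
EV(B) = 0.52 × 14200 + 0.48 × 17900 = 7384 + 8592 = 15976
EV(C) = 0.72 × 15300 + 0.28 × (-6400) = 11016 − 1792 = 9224
Overall = 0.5 × 15700 + 0.35 × 15976 + 0.15 × 9224 = 7850 + 5591.6 + 1383.6 = 14825.2

$14,825.20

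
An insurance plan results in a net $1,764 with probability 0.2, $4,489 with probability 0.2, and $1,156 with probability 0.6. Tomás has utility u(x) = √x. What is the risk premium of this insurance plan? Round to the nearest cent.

$163.36

E[u] = 0.2·√1764 + 0.2·√4489 + 0.6·√1156 = 0.2·42 + 0.2·67 + 0.6·34 = 42.2
CE = (42.2)² = 1780.84
Risk premium = EV − CE = 1944.2 − 1780.84 = 163.36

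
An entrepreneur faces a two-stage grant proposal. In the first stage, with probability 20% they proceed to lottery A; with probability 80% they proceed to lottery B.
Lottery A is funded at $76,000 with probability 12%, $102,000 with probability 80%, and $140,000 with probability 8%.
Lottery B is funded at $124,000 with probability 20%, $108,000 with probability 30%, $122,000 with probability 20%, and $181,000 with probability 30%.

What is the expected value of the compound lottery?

$129,104

EV(A) = 0.12 × 76000 + 0.8 × 102000 + 0.08 × 140000 = 9120 + 81600 + 11200 = 101920
EV(B) = 0.2 × 124000 + 0.3 × 108000 + 0.2 × 122000 + 0.3 × 181000 = 24800 + 32400 + 24400 + 54300 = 135900
Overall = 0.2 × 101920 + 0.8 × 135900 = 20384 + 108720 = 129104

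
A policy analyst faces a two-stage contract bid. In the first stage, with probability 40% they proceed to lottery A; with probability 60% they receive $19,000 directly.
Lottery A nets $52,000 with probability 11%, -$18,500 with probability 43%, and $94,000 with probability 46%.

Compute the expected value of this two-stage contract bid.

EV(A) = 0.11 × 52000 + 0.43 × (-18500) + 0.46 × 94000 = 5720 − 7955 + 43240 = 41005
Branch B: 19000 (certain)
Overall = 0.4 × 41005 + 0.6 × 19000 = 16402 + 11400 = 27802

$27,802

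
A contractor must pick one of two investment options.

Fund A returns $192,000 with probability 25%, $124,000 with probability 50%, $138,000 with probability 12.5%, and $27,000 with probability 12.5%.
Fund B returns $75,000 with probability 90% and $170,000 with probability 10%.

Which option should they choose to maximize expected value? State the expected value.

Fund A ($130,625)

Fund A = 0.25 × 192000 + 0.5 × 124000 + 0.125 × 138000 + 0.125 × 27000 = 48000 + 62000 + 17250 + 3375 = 130625
Fund B = 0.9 × 75000 + 0.1 × 170000 = 67500 + 17000 = 84500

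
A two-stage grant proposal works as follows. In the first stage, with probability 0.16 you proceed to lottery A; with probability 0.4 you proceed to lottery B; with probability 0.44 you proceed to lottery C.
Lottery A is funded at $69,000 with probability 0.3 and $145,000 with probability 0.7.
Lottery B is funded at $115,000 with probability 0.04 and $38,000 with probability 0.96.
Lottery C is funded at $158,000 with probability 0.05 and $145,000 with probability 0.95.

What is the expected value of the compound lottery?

EV(A) = 0.3 × 69000 + 0.7 × 145000 = 20700 + 101500 = 122200
EV(B) = 0.04 × 115000 + 0.96 × 38000 = 4600 + 36480 = 41080
EV(C) = 0.05 × 158000 + 0.95 × 145000 = 7900 + 137750 = 145650
Overall = 0.16 × 122200 + 0.4 × 41080 + 0.44 × 145650 = 19552 + 16432 + 64086 = 100070

$100,070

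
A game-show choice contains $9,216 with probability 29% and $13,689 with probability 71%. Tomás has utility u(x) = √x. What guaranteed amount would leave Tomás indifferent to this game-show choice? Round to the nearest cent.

E[u] = 0.29·√9216 + 0.71·√13689 = 0.29·96 + 0.71·117 = 110.91
CE = (110.91)² = 12301.0281

$12,301.03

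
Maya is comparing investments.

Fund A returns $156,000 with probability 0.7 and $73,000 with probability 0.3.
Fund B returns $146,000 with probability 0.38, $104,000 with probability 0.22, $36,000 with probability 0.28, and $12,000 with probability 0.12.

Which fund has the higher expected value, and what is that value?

Fund A ($131,100)

Fund A = 0.7 × 156000 + 0.3 × 73000 = 109200 + 21900 = 131100
Fund B = 0.38 × 146000 + 0.22 × 104000 + 0.28 × 36000 + 0.12 × 12000 = 55480 + 22880 + 10080 + 1440 = 89880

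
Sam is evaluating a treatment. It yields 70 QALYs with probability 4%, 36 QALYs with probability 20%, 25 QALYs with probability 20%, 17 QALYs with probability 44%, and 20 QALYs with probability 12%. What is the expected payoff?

EV = 0.04 × 70 + 0.2 × 36 + 0.2 × 25 + 0.44 × 17 + 0.12 × 20 = 2.8 + 7.2 + 5 + 7.48 + 2.4 = 24.88

24.88 QALYs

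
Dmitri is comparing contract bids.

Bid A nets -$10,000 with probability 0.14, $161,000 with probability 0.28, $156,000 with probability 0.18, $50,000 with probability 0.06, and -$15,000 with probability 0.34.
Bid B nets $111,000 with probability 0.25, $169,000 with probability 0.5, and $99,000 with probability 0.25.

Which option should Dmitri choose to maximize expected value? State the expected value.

Bid B ($137,000)

Bid A = 0.14 × (-10000) + 0.28 × 161000 + 0.18 × 156000 + 0.06 × 50000 + 0.34 × (-15000) = -1400 + 45080 + 28080 + 3000 − 5100 = 69660
Bid B = 0.25 × 111000 + 0.5 × 169000 + 0.25 × 99000 = 27750 + 84500 + 24750 = 137000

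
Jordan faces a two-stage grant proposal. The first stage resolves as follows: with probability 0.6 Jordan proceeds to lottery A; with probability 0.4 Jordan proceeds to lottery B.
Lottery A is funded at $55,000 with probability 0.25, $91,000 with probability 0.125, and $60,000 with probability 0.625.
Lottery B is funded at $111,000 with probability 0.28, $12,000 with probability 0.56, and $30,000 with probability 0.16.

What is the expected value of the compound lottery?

EV(A) = 0.25 × 55000 + 0.125 × 91000 + 0.625 × 60000 = 13750 + 11375 + 37500 = 62625
EV(B) = 0.28 × 111000 + 0.56 × 12000 + 0.16 × 30000 = 31080 + 6720 + 4800 = 42600
Overall = 0.6 × 62625 + 0.4 × 42600 = 37575 + 17040 = 54615

$54,615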